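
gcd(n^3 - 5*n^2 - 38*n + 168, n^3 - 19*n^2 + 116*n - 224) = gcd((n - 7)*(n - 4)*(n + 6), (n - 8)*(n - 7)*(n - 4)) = n^2 - 11*n + 28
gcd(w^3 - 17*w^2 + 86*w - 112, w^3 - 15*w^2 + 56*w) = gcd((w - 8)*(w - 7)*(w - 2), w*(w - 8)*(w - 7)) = w^2 - 15*w + 56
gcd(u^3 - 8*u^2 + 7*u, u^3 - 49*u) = u^2 - 7*u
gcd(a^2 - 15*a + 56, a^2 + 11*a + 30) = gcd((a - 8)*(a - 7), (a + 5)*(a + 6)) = 1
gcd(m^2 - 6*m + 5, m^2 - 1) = m - 1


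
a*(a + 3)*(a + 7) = a^3 + 10*a^2 + 21*a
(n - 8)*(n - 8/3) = n^2 - 32*n/3 + 64/3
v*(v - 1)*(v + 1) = v^3 - v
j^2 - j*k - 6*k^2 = (j - 3*k)*(j + 2*k)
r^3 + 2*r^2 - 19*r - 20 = (r - 4)*(r + 1)*(r + 5)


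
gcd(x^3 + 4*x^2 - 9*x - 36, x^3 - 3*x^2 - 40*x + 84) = 1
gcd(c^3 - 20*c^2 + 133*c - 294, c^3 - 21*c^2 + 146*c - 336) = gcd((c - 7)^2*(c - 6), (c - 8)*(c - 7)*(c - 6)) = c^2 - 13*c + 42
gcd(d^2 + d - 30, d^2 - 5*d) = d - 5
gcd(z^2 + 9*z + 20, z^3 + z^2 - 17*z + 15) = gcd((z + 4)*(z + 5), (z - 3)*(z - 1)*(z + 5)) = z + 5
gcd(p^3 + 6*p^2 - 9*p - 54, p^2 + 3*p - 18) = p^2 + 3*p - 18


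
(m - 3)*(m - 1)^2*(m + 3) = m^4 - 2*m^3 - 8*m^2 + 18*m - 9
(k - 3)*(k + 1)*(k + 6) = k^3 + 4*k^2 - 15*k - 18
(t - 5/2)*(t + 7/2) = t^2 + t - 35/4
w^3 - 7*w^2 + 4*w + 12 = (w - 6)*(w - 2)*(w + 1)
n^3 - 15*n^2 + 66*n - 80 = (n - 8)*(n - 5)*(n - 2)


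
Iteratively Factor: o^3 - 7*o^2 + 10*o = (o - 5)*(o^2 - 2*o) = o*(o - 5)*(o - 2)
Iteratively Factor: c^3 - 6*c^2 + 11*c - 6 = (c - 3)*(c^2 - 3*c + 2) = (c - 3)*(c - 1)*(c - 2)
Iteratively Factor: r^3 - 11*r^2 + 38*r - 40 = (r - 5)*(r^2 - 6*r + 8) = (r - 5)*(r - 4)*(r - 2)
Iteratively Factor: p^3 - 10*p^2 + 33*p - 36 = (p - 4)*(p^2 - 6*p + 9) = (p - 4)*(p - 3)*(p - 3)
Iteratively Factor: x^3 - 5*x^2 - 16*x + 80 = (x - 5)*(x^2 - 16) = (x - 5)*(x - 4)*(x + 4)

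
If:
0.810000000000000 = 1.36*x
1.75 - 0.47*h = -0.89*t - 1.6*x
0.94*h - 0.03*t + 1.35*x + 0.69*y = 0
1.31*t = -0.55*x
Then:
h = 5.28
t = -0.25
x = 0.60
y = -8.37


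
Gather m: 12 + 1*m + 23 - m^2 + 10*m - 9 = -m^2 + 11*m + 26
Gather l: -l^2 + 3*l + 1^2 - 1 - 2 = -l^2 + 3*l - 2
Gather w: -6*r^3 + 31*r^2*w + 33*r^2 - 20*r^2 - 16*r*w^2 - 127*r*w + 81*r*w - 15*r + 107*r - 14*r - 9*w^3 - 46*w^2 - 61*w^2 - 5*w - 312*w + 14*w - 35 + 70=-6*r^3 + 13*r^2 + 78*r - 9*w^3 + w^2*(-16*r - 107) + w*(31*r^2 - 46*r - 303) + 35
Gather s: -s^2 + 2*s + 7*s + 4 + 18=-s^2 + 9*s + 22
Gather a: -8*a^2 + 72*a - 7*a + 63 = -8*a^2 + 65*a + 63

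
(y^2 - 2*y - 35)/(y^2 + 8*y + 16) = (y^2 - 2*y - 35)/(y^2 + 8*y + 16)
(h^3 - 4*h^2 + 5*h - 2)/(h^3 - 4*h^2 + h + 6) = (h^2 - 2*h + 1)/(h^2 - 2*h - 3)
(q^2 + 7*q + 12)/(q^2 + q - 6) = (q + 4)/(q - 2)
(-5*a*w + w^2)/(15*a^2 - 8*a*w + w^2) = w/(-3*a + w)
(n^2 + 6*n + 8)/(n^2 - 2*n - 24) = (n + 2)/(n - 6)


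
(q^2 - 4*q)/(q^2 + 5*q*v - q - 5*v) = q*(q - 4)/(q^2 + 5*q*v - q - 5*v)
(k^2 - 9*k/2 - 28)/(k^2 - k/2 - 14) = (k - 8)/(k - 4)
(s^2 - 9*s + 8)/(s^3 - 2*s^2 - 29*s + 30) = (s - 8)/(s^2 - s - 30)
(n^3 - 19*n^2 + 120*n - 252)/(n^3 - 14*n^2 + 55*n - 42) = (n - 6)/(n - 1)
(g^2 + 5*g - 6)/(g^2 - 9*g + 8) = (g + 6)/(g - 8)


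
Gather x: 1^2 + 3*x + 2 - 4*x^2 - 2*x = -4*x^2 + x + 3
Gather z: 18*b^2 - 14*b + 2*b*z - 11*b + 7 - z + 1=18*b^2 - 25*b + z*(2*b - 1) + 8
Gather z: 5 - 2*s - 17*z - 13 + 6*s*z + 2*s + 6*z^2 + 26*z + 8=6*z^2 + z*(6*s + 9)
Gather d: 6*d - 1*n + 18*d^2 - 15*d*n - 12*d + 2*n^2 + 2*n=18*d^2 + d*(-15*n - 6) + 2*n^2 + n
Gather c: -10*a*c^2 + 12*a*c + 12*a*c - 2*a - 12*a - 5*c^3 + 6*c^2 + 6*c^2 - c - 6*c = -14*a - 5*c^3 + c^2*(12 - 10*a) + c*(24*a - 7)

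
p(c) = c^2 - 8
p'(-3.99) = -7.98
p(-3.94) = 7.52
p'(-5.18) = -10.36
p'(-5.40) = -10.80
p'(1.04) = 2.08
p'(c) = 2*c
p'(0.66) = 1.32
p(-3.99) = 7.92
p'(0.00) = 0.00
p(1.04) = -6.92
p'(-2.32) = -4.64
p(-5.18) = 18.83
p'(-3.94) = -7.88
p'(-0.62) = -1.24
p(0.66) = -7.56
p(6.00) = 28.00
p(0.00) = -8.00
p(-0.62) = -7.62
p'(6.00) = 12.00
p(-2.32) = -2.62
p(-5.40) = 21.16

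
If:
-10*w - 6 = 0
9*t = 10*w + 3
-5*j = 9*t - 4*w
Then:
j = 3/25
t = -1/3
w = -3/5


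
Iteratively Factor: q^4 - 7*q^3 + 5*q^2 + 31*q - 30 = (q - 1)*(q^3 - 6*q^2 - q + 30) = (q - 3)*(q - 1)*(q^2 - 3*q - 10) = (q - 5)*(q - 3)*(q - 1)*(q + 2)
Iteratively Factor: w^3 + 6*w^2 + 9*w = (w + 3)*(w^2 + 3*w) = (w + 3)^2*(w)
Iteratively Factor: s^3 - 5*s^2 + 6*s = (s - 3)*(s^2 - 2*s) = (s - 3)*(s - 2)*(s)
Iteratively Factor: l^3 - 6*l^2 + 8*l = (l - 2)*(l^2 - 4*l) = l*(l - 2)*(l - 4)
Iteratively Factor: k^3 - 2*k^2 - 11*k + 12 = (k - 1)*(k^2 - k - 12) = (k - 1)*(k + 3)*(k - 4)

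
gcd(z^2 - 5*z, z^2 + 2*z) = z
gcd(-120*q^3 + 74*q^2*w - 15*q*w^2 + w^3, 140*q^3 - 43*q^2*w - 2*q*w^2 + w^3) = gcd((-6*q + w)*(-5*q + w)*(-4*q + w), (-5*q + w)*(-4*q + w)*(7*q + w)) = 20*q^2 - 9*q*w + w^2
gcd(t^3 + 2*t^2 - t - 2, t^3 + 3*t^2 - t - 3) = t^2 - 1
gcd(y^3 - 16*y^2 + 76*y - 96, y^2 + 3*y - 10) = y - 2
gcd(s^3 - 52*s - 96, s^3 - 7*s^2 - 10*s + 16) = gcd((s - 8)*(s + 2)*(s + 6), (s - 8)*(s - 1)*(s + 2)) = s^2 - 6*s - 16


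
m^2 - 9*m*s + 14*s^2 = (m - 7*s)*(m - 2*s)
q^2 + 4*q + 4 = (q + 2)^2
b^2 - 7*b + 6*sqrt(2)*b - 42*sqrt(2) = (b - 7)*(b + 6*sqrt(2))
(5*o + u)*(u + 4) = 5*o*u + 20*o + u^2 + 4*u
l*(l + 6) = l^2 + 6*l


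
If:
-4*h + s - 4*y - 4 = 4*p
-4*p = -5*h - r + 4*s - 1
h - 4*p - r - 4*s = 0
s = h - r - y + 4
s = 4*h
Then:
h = 45/34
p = -71/17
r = -107/34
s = 90/17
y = 54/17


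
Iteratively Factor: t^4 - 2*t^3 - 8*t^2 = (t - 4)*(t^3 + 2*t^2) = (t - 4)*(t + 2)*(t^2) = t*(t - 4)*(t + 2)*(t)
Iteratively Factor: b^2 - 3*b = (b)*(b - 3)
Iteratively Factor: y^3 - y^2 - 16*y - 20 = (y + 2)*(y^2 - 3*y - 10) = (y + 2)^2*(y - 5)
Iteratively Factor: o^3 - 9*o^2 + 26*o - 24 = (o - 3)*(o^2 - 6*o + 8) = (o - 3)*(o - 2)*(o - 4)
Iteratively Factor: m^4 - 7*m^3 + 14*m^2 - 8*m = (m - 1)*(m^3 - 6*m^2 + 8*m) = (m - 2)*(m - 1)*(m^2 - 4*m) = m*(m - 2)*(m - 1)*(m - 4)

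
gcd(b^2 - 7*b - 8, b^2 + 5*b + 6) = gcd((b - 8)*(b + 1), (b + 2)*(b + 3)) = 1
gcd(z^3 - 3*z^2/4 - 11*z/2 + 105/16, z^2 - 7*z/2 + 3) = z - 3/2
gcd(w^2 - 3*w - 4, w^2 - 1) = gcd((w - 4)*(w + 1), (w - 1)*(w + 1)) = w + 1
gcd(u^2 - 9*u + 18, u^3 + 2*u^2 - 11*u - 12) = u - 3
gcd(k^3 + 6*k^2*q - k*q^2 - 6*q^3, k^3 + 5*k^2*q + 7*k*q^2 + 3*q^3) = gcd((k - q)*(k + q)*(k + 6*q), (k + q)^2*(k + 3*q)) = k + q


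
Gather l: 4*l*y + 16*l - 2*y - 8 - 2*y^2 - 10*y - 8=l*(4*y + 16) - 2*y^2 - 12*y - 16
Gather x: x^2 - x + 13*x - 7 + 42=x^2 + 12*x + 35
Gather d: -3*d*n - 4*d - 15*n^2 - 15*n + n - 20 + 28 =d*(-3*n - 4) - 15*n^2 - 14*n + 8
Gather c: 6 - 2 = 4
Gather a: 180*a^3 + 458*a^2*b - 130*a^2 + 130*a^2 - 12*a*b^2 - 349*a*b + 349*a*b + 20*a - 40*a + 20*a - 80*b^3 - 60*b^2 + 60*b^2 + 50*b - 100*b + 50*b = 180*a^3 + 458*a^2*b - 12*a*b^2 - 80*b^3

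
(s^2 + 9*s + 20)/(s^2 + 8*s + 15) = (s + 4)/(s + 3)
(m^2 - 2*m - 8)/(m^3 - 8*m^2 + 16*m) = (m + 2)/(m*(m - 4))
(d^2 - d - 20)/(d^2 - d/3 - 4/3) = 3*(-d^2 + d + 20)/(-3*d^2 + d + 4)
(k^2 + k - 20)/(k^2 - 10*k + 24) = (k + 5)/(k - 6)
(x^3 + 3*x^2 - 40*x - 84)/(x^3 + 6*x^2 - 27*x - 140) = (x^2 - 4*x - 12)/(x^2 - x - 20)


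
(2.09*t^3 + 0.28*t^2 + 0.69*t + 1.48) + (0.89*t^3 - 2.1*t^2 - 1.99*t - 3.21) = 2.98*t^3 - 1.82*t^2 - 1.3*t - 1.73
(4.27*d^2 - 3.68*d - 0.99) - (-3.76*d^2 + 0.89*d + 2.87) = 8.03*d^2 - 4.57*d - 3.86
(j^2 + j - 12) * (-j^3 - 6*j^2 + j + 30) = -j^5 - 7*j^4 + 7*j^3 + 103*j^2 + 18*j - 360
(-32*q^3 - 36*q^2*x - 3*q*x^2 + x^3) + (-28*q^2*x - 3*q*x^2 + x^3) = -32*q^3 - 64*q^2*x - 6*q*x^2 + 2*x^3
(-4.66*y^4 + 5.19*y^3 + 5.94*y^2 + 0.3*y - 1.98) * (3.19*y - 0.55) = -14.8654*y^5 + 19.1191*y^4 + 16.0941*y^3 - 2.31*y^2 - 6.4812*y + 1.089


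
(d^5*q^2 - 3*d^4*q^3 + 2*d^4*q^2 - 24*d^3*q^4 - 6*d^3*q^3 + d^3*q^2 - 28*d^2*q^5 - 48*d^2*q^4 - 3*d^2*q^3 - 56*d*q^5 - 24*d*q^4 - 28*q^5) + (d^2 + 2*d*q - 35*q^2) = d^5*q^2 - 3*d^4*q^3 + 2*d^4*q^2 - 24*d^3*q^4 - 6*d^3*q^3 + d^3*q^2 - 28*d^2*q^5 - 48*d^2*q^4 - 3*d^2*q^3 + d^2 - 56*d*q^5 - 24*d*q^4 + 2*d*q - 28*q^5 - 35*q^2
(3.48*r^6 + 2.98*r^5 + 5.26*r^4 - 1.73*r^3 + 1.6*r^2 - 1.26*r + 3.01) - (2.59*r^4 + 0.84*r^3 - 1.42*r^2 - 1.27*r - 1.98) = 3.48*r^6 + 2.98*r^5 + 2.67*r^4 - 2.57*r^3 + 3.02*r^2 + 0.01*r + 4.99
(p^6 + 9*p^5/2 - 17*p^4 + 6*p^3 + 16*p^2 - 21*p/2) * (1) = p^6 + 9*p^5/2 - 17*p^4 + 6*p^3 + 16*p^2 - 21*p/2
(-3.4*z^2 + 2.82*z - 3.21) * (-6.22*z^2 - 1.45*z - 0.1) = 21.148*z^4 - 12.6104*z^3 + 16.2172*z^2 + 4.3725*z + 0.321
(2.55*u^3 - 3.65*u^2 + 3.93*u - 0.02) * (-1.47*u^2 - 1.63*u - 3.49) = -3.7485*u^5 + 1.209*u^4 - 8.7271*u^3 + 6.362*u^2 - 13.6831*u + 0.0698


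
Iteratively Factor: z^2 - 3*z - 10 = (z - 5)*(z + 2)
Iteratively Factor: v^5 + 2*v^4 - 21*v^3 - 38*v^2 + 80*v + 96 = (v - 4)*(v^4 + 6*v^3 + 3*v^2 - 26*v - 24) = (v - 4)*(v + 1)*(v^3 + 5*v^2 - 2*v - 24) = (v - 4)*(v + 1)*(v + 3)*(v^2 + 2*v - 8) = (v - 4)*(v - 2)*(v + 1)*(v + 3)*(v + 4)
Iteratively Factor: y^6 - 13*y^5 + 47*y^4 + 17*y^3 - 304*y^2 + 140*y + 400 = (y - 2)*(y^5 - 11*y^4 + 25*y^3 + 67*y^2 - 170*y - 200) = (y - 2)*(y + 1)*(y^4 - 12*y^3 + 37*y^2 + 30*y - 200) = (y - 5)*(y - 2)*(y + 1)*(y^3 - 7*y^2 + 2*y + 40) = (y - 5)*(y - 2)*(y + 1)*(y + 2)*(y^2 - 9*y + 20) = (y - 5)*(y - 4)*(y - 2)*(y + 1)*(y + 2)*(y - 5)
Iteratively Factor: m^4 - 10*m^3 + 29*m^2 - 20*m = (m - 5)*(m^3 - 5*m^2 + 4*m) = m*(m - 5)*(m^2 - 5*m + 4) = m*(m - 5)*(m - 4)*(m - 1)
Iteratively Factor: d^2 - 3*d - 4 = (d + 1)*(d - 4)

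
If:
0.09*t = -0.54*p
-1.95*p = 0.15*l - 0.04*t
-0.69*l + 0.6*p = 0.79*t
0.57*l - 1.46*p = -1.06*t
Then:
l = 0.00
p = 0.00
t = 0.00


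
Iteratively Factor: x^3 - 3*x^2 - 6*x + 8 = (x - 4)*(x^2 + x - 2) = (x - 4)*(x + 2)*(x - 1)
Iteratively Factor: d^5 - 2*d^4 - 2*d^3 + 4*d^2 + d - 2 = (d - 1)*(d^4 - d^3 - 3*d^2 + d + 2) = (d - 1)^2*(d^3 - 3*d - 2) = (d - 2)*(d - 1)^2*(d^2 + 2*d + 1) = (d - 2)*(d - 1)^2*(d + 1)*(d + 1)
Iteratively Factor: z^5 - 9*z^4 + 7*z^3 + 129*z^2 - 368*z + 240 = (z - 4)*(z^4 - 5*z^3 - 13*z^2 + 77*z - 60) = (z - 4)*(z + 4)*(z^3 - 9*z^2 + 23*z - 15) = (z - 4)*(z - 3)*(z + 4)*(z^2 - 6*z + 5) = (z - 5)*(z - 4)*(z - 3)*(z + 4)*(z - 1)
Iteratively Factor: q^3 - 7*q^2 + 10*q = (q - 5)*(q^2 - 2*q) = q*(q - 5)*(q - 2)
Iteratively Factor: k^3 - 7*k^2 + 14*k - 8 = (k - 1)*(k^2 - 6*k + 8) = (k - 2)*(k - 1)*(k - 4)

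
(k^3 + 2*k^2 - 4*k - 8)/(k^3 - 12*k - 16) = (k - 2)/(k - 4)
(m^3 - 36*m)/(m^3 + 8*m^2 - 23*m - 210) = m*(m - 6)/(m^2 + 2*m - 35)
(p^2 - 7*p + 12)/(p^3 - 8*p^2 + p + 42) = (p - 4)/(p^2 - 5*p - 14)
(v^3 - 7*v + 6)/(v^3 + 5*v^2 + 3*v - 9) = (v - 2)/(v + 3)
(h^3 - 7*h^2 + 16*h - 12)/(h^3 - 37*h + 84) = (h^2 - 4*h + 4)/(h^2 + 3*h - 28)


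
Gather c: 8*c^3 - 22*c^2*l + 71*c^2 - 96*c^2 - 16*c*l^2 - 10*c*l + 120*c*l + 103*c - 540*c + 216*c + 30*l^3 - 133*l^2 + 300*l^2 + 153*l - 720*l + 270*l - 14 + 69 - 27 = 8*c^3 + c^2*(-22*l - 25) + c*(-16*l^2 + 110*l - 221) + 30*l^3 + 167*l^2 - 297*l + 28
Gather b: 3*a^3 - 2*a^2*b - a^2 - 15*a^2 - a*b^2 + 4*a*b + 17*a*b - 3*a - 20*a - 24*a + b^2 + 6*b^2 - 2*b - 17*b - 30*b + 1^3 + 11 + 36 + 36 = 3*a^3 - 16*a^2 - 47*a + b^2*(7 - a) + b*(-2*a^2 + 21*a - 49) + 84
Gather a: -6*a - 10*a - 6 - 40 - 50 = -16*a - 96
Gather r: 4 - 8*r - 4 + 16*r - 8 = 8*r - 8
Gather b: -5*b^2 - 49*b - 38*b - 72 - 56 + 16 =-5*b^2 - 87*b - 112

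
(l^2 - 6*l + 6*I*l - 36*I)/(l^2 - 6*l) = (l + 6*I)/l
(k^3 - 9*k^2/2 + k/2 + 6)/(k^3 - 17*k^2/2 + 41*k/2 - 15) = (k^2 - 3*k - 4)/(k^2 - 7*k + 10)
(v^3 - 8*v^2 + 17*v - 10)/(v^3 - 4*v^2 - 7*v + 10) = (v - 2)/(v + 2)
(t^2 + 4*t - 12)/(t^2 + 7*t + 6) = (t - 2)/(t + 1)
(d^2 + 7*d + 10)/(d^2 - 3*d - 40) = (d + 2)/(d - 8)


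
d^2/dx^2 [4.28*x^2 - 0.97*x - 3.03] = 8.56000000000000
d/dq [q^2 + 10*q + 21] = 2*q + 10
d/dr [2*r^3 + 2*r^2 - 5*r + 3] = 6*r^2 + 4*r - 5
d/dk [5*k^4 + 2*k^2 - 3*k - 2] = 20*k^3 + 4*k - 3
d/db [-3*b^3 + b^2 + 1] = b*(2 - 9*b)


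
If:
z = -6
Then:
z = -6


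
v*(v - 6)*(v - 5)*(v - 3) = v^4 - 14*v^3 + 63*v^2 - 90*v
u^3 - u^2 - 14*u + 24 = (u - 3)*(u - 2)*(u + 4)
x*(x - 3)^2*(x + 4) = x^4 - 2*x^3 - 15*x^2 + 36*x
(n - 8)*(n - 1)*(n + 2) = n^3 - 7*n^2 - 10*n + 16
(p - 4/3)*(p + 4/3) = p^2 - 16/9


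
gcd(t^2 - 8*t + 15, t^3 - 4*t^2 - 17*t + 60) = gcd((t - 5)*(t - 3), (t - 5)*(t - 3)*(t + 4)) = t^2 - 8*t + 15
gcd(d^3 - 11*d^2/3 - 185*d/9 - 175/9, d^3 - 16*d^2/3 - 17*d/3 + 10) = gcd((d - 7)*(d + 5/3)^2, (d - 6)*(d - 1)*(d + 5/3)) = d + 5/3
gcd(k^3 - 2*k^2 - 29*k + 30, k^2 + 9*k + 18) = 1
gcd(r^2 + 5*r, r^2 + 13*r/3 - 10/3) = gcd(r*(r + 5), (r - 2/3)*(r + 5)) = r + 5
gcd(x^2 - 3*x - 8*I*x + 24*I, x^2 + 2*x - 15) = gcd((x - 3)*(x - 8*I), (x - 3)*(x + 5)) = x - 3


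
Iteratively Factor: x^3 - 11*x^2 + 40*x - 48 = (x - 4)*(x^2 - 7*x + 12) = (x - 4)^2*(x - 3)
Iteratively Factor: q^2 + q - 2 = (q + 2)*(q - 1)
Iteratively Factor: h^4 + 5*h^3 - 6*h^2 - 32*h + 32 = (h - 1)*(h^3 + 6*h^2 - 32) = (h - 1)*(h + 4)*(h^2 + 2*h - 8) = (h - 2)*(h - 1)*(h + 4)*(h + 4)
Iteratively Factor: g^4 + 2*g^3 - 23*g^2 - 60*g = (g)*(g^3 + 2*g^2 - 23*g - 60) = g*(g + 3)*(g^2 - g - 20) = g*(g - 5)*(g + 3)*(g + 4)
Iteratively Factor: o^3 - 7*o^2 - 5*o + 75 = (o - 5)*(o^2 - 2*o - 15) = (o - 5)*(o + 3)*(o - 5)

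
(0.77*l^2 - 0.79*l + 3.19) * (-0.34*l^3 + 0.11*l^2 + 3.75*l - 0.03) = -0.2618*l^5 + 0.3533*l^4 + 1.716*l^3 - 2.6347*l^2 + 11.9862*l - 0.0957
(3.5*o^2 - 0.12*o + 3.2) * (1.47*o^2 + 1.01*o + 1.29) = 5.145*o^4 + 3.3586*o^3 + 9.0978*o^2 + 3.0772*o + 4.128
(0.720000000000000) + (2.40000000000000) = 3.12000000000000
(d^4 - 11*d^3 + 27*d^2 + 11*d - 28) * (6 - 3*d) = -3*d^5 + 39*d^4 - 147*d^3 + 129*d^2 + 150*d - 168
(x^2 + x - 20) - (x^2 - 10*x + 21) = 11*x - 41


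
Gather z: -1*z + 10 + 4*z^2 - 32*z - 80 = 4*z^2 - 33*z - 70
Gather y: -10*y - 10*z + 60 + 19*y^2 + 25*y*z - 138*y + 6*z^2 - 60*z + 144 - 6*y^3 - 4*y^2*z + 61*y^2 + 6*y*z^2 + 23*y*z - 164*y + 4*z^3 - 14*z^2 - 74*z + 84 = -6*y^3 + y^2*(80 - 4*z) + y*(6*z^2 + 48*z - 312) + 4*z^3 - 8*z^2 - 144*z + 288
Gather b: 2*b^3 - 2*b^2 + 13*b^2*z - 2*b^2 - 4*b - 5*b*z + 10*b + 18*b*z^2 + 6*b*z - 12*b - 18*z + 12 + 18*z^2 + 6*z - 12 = 2*b^3 + b^2*(13*z - 4) + b*(18*z^2 + z - 6) + 18*z^2 - 12*z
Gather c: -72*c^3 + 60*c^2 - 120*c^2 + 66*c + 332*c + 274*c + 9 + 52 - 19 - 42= -72*c^3 - 60*c^2 + 672*c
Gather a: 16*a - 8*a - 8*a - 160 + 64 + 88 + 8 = 0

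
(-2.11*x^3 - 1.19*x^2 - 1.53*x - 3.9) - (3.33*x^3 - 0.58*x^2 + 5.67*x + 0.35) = -5.44*x^3 - 0.61*x^2 - 7.2*x - 4.25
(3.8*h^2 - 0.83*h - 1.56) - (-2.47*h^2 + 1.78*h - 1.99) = 6.27*h^2 - 2.61*h + 0.43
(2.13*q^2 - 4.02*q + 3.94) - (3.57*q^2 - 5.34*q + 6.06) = -1.44*q^2 + 1.32*q - 2.12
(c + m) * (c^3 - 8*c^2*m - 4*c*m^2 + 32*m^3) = c^4 - 7*c^3*m - 12*c^2*m^2 + 28*c*m^3 + 32*m^4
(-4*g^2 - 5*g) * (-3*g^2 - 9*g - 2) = 12*g^4 + 51*g^3 + 53*g^2 + 10*g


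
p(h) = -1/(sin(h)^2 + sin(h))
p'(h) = -(-2*sin(h)*cos(h) - cos(h))/(sin(h)^2 + sin(h))^2 = (2/tan(h) + cos(h)/sin(h)^2)/(sin(h) + 1)^2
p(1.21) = -0.55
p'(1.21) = 0.31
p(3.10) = -23.09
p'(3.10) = -576.96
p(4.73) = 6449.70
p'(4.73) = -732329.41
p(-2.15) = 7.33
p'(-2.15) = 19.79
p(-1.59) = 5424.44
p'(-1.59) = 564816.08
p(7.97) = -0.51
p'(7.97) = -0.09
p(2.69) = -1.60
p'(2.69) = -4.29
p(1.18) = -0.56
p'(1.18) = 0.34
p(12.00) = 4.02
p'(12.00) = -1.00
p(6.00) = 4.97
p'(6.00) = 10.45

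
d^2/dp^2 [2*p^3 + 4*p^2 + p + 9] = 12*p + 8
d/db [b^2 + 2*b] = 2*b + 2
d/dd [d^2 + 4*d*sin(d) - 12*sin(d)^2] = 4*d*cos(d) + 2*d + 4*sin(d) - 12*sin(2*d)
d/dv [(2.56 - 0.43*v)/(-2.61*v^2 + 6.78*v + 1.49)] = (-1.1223*v^2 + 13.3632*v - 17.9975)/(6.8121*v^4 - 35.3916*v^3 + 38.1906*v^2 + 20.2044*v + 2.2201)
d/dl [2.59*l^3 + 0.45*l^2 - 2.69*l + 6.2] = 7.77*l^2 + 0.9*l - 2.69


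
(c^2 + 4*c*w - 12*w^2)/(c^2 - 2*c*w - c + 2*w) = (c + 6*w)/(c - 1)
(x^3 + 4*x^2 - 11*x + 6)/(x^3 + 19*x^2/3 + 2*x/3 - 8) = 3*(x - 1)/(3*x + 4)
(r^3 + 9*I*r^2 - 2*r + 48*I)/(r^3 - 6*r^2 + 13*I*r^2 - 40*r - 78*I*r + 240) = (r^2 + I*r + 6)/(r^2 + r*(-6 + 5*I) - 30*I)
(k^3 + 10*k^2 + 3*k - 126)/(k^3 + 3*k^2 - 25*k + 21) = (k + 6)/(k - 1)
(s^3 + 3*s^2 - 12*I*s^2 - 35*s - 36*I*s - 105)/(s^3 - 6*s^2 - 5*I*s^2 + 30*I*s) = (s^2 + s*(3 - 7*I) - 21*I)/(s*(s - 6))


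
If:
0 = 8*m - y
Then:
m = y/8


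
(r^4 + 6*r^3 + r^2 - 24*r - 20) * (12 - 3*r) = -3*r^5 - 6*r^4 + 69*r^3 + 84*r^2 - 228*r - 240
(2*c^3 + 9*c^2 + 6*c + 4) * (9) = 18*c^3 + 81*c^2 + 54*c + 36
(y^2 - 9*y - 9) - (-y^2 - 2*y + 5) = 2*y^2 - 7*y - 14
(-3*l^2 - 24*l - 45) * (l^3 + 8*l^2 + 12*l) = -3*l^5 - 48*l^4 - 273*l^3 - 648*l^2 - 540*l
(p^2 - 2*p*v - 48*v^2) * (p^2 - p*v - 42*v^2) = p^4 - 3*p^3*v - 88*p^2*v^2 + 132*p*v^3 + 2016*v^4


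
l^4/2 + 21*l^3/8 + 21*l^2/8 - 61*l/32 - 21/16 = (l/2 + 1)*(l - 3/4)*(l + 1/2)*(l + 7/2)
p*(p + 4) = p^2 + 4*p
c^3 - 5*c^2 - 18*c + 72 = (c - 6)*(c - 3)*(c + 4)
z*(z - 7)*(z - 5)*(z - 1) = z^4 - 13*z^3 + 47*z^2 - 35*z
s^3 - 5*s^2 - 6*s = s*(s - 6)*(s + 1)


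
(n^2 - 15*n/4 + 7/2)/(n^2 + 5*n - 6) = (4*n^2 - 15*n + 14)/(4*(n^2 + 5*n - 6))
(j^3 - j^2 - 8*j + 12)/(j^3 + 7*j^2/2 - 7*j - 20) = 2*(j^3 - j^2 - 8*j + 12)/(2*j^3 + 7*j^2 - 14*j - 40)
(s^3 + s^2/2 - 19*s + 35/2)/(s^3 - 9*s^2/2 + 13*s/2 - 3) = (2*s^2 + 3*s - 35)/(2*s^2 - 7*s + 6)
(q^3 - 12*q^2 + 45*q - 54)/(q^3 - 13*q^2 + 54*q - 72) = (q - 3)/(q - 4)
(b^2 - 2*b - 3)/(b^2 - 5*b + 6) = (b + 1)/(b - 2)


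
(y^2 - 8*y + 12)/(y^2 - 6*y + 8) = (y - 6)/(y - 4)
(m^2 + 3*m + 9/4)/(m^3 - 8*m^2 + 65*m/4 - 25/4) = (4*m^2 + 12*m + 9)/(4*m^3 - 32*m^2 + 65*m - 25)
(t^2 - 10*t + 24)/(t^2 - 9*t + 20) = (t - 6)/(t - 5)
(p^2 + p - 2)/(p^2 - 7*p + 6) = (p + 2)/(p - 6)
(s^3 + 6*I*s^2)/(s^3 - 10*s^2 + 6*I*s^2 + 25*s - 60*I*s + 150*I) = s^2/(s^2 - 10*s + 25)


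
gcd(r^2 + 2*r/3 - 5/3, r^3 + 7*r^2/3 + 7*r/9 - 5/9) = r + 5/3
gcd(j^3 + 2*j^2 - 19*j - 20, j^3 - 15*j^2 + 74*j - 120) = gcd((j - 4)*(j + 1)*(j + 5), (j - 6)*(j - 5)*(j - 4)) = j - 4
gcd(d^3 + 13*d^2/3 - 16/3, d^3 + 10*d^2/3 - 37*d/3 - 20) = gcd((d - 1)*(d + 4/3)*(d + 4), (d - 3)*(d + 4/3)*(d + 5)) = d + 4/3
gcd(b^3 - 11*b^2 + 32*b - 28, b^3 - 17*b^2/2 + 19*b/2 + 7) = b^2 - 9*b + 14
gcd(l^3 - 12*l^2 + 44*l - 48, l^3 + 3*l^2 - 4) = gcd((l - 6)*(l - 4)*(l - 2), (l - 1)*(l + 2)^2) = 1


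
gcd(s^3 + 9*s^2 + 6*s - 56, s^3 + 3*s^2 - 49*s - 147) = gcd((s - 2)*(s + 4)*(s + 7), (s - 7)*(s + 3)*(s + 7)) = s + 7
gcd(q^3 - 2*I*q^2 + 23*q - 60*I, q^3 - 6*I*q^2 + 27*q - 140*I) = q^2 + I*q + 20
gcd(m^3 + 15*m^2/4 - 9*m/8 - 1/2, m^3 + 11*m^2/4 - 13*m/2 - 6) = m + 4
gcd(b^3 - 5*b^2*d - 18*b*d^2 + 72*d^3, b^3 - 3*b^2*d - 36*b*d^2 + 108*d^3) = b^2 - 9*b*d + 18*d^2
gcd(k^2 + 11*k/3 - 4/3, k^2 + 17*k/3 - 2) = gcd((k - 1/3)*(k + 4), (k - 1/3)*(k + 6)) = k - 1/3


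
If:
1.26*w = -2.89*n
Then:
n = -0.43598615916955*w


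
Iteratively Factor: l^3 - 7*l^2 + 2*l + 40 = (l - 5)*(l^2 - 2*l - 8) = (l - 5)*(l + 2)*(l - 4)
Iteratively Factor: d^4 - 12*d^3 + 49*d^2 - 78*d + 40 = (d - 4)*(d^3 - 8*d^2 + 17*d - 10) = (d - 5)*(d - 4)*(d^2 - 3*d + 2) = (d - 5)*(d - 4)*(d - 2)*(d - 1)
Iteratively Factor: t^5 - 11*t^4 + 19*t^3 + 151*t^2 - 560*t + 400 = (t - 1)*(t^4 - 10*t^3 + 9*t^2 + 160*t - 400) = (t - 5)*(t - 1)*(t^3 - 5*t^2 - 16*t + 80) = (t - 5)^2*(t - 1)*(t^2 - 16) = (t - 5)^2*(t - 4)*(t - 1)*(t + 4)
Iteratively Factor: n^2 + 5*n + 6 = (n + 3)*(n + 2)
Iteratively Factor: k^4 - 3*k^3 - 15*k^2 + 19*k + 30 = (k + 3)*(k^3 - 6*k^2 + 3*k + 10) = (k - 5)*(k + 3)*(k^2 - k - 2) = (k - 5)*(k + 1)*(k + 3)*(k - 2)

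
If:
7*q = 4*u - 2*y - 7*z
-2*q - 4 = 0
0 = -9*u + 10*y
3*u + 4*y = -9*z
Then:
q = -2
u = -21/11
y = -189/110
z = 7/5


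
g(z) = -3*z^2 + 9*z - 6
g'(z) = 9 - 6*z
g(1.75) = 0.56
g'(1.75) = -1.50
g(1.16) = 0.40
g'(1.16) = 2.04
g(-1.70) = -29.97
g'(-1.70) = 19.20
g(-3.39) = -70.99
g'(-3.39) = 29.34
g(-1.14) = -20.16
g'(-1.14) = 15.84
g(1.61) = 0.71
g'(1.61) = -0.66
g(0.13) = -4.88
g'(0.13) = 8.22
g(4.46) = -25.53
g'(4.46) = -17.76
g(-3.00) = -60.00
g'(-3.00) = 27.00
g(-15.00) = -816.00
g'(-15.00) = 99.00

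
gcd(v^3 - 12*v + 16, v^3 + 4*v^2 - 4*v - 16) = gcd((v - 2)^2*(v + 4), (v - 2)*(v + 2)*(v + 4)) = v^2 + 2*v - 8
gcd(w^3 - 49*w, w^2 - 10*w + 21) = w - 7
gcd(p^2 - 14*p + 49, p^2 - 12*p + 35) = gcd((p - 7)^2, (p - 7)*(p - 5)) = p - 7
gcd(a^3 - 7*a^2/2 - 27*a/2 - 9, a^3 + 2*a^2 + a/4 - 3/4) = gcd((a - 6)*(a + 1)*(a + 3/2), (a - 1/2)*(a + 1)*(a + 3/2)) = a^2 + 5*a/2 + 3/2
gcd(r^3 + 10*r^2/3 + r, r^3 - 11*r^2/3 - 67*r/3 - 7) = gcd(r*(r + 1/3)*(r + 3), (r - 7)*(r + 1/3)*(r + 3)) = r^2 + 10*r/3 + 1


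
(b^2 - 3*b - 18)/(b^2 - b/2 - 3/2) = 2*(-b^2 + 3*b + 18)/(-2*b^2 + b + 3)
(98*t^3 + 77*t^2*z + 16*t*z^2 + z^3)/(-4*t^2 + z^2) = (49*t^2 + 14*t*z + z^2)/(-2*t + z)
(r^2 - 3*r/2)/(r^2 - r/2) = (2*r - 3)/(2*r - 1)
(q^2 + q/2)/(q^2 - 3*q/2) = (2*q + 1)/(2*q - 3)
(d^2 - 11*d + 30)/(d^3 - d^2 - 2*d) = (-d^2 + 11*d - 30)/(d*(-d^2 + d + 2))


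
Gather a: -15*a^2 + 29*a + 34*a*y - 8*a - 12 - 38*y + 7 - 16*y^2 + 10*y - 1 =-15*a^2 + a*(34*y + 21) - 16*y^2 - 28*y - 6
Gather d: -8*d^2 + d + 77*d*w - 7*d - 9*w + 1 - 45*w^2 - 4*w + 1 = -8*d^2 + d*(77*w - 6) - 45*w^2 - 13*w + 2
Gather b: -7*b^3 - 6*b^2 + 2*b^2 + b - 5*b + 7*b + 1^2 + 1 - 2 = -7*b^3 - 4*b^2 + 3*b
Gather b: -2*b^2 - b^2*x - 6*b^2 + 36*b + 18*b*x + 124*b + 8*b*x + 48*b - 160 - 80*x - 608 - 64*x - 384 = b^2*(-x - 8) + b*(26*x + 208) - 144*x - 1152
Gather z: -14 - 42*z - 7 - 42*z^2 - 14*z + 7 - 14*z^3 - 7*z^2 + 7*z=-14*z^3 - 49*z^2 - 49*z - 14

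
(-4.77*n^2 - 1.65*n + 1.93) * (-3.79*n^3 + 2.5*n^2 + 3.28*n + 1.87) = 18.0783*n^5 - 5.6715*n^4 - 27.0853*n^3 - 9.5069*n^2 + 3.2449*n + 3.6091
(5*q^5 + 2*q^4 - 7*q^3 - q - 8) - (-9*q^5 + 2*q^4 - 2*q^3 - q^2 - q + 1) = 14*q^5 - 5*q^3 + q^2 - 9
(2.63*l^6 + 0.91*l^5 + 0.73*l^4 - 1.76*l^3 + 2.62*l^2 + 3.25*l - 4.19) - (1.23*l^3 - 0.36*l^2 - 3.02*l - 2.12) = 2.63*l^6 + 0.91*l^5 + 0.73*l^4 - 2.99*l^3 + 2.98*l^2 + 6.27*l - 2.07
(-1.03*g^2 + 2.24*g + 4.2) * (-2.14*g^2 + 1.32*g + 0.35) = 2.2042*g^4 - 6.1532*g^3 - 6.3917*g^2 + 6.328*g + 1.47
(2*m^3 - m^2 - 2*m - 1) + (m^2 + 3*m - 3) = 2*m^3 + m - 4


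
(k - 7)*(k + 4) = k^2 - 3*k - 28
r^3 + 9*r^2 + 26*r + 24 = (r + 2)*(r + 3)*(r + 4)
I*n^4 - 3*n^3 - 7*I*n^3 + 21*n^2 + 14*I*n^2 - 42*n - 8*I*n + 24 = (n - 4)*(n - 2)*(n + 3*I)*(I*n - I)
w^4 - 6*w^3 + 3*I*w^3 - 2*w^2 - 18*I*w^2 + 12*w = w*(w - 6)*(w + I)*(w + 2*I)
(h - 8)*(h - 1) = h^2 - 9*h + 8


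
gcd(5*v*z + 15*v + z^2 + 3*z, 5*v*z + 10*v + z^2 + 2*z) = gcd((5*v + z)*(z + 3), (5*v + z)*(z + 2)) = 5*v + z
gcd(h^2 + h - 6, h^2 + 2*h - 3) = h + 3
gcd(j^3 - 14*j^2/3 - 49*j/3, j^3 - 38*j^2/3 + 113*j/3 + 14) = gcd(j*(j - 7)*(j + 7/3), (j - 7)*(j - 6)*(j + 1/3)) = j - 7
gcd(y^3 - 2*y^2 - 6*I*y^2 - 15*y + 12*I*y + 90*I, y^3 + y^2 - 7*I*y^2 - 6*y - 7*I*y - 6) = y - 6*I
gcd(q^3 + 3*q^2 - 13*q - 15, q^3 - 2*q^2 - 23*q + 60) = q^2 + 2*q - 15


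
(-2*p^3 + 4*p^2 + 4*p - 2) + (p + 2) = -2*p^3 + 4*p^2 + 5*p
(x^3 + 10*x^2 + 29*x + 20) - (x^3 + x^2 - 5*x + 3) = 9*x^2 + 34*x + 17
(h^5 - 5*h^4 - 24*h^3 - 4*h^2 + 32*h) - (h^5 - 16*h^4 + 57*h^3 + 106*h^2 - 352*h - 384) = 11*h^4 - 81*h^3 - 110*h^2 + 384*h + 384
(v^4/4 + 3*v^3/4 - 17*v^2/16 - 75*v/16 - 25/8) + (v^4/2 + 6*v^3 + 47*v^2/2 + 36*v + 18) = 3*v^4/4 + 27*v^3/4 + 359*v^2/16 + 501*v/16 + 119/8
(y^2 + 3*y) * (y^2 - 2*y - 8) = y^4 + y^3 - 14*y^2 - 24*y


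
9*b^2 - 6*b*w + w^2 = (-3*b + w)^2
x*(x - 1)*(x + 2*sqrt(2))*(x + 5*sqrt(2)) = x^4 - x^3 + 7*sqrt(2)*x^3 - 7*sqrt(2)*x^2 + 20*x^2 - 20*x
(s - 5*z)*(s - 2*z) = s^2 - 7*s*z + 10*z^2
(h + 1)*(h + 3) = h^2 + 4*h + 3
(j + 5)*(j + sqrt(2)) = j^2 + sqrt(2)*j + 5*j + 5*sqrt(2)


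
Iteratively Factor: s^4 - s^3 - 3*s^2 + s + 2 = (s - 1)*(s^3 - 3*s - 2) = (s - 1)*(s + 1)*(s^2 - s - 2) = (s - 1)*(s + 1)^2*(s - 2)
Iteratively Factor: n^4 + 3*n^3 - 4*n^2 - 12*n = (n + 3)*(n^3 - 4*n) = n*(n + 3)*(n^2 - 4) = n*(n + 2)*(n + 3)*(n - 2)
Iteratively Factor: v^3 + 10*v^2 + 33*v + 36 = (v + 4)*(v^2 + 6*v + 9) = (v + 3)*(v + 4)*(v + 3)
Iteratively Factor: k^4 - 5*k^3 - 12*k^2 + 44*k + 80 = (k + 2)*(k^3 - 7*k^2 + 2*k + 40) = (k - 5)*(k + 2)*(k^2 - 2*k - 8) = (k - 5)*(k - 4)*(k + 2)*(k + 2)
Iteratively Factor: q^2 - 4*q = (q - 4)*(q)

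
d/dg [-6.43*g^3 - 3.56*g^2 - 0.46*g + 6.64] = -19.29*g^2 - 7.12*g - 0.46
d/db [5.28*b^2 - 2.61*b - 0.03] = 10.56*b - 2.61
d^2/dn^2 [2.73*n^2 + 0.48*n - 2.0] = 5.46000000000000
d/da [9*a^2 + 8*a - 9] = 18*a + 8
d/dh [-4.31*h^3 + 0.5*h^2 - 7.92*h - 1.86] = -12.93*h^2 + 1.0*h - 7.92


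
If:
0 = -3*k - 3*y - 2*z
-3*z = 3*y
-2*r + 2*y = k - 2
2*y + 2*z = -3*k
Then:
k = 0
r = 1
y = 0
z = 0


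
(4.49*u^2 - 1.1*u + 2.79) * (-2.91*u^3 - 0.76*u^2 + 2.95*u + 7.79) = -13.0659*u^5 - 0.2114*u^4 + 5.9626*u^3 + 29.6117*u^2 - 0.3385*u + 21.7341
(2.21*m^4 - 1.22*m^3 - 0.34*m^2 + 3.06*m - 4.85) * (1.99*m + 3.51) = 4.3979*m^5 + 5.3293*m^4 - 4.9588*m^3 + 4.896*m^2 + 1.0891*m - 17.0235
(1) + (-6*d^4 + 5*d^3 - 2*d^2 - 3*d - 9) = -6*d^4 + 5*d^3 - 2*d^2 - 3*d - 8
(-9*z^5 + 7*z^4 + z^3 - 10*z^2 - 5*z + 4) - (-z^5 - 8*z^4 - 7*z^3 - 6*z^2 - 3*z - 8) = -8*z^5 + 15*z^4 + 8*z^3 - 4*z^2 - 2*z + 12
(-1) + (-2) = -3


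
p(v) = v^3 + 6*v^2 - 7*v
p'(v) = 3*v^2 + 12*v - 7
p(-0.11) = 0.84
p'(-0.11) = -8.28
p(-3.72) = 57.59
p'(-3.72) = -10.12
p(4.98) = 237.45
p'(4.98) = 127.16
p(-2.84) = 45.37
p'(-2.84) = -16.88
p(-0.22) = 1.82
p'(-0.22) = -9.49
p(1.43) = 5.18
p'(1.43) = 16.29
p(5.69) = 338.65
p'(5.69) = 158.41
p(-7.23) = -13.69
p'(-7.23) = 63.06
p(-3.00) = 48.00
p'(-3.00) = -16.00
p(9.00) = 1152.00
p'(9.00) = 344.00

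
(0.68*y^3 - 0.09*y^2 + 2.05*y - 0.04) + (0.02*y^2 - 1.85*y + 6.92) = 0.68*y^3 - 0.07*y^2 + 0.2*y + 6.88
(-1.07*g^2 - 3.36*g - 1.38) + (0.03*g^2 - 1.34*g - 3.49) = -1.04*g^2 - 4.7*g - 4.87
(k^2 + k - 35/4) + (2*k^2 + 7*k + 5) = 3*k^2 + 8*k - 15/4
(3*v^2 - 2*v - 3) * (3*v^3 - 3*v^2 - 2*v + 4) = 9*v^5 - 15*v^4 - 9*v^3 + 25*v^2 - 2*v - 12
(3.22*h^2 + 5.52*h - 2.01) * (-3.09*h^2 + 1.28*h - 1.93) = -9.9498*h^4 - 12.9352*h^3 + 7.0619*h^2 - 13.2264*h + 3.8793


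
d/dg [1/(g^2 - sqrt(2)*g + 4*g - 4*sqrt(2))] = (-2*g - 4 + sqrt(2))/(g^2 - sqrt(2)*g + 4*g - 4*sqrt(2))^2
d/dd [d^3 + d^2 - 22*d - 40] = 3*d^2 + 2*d - 22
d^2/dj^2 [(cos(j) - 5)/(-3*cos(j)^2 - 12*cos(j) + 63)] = (9*(1 - cos(2*j))^2*cos(j)/4 - 6*(1 - cos(2*j))^2 + 125*cos(j)/2 - 217*cos(2*j) + 18*cos(3*j) - cos(5*j)/2 + 9)/(3*(cos(j) - 3)^3*(cos(j) + 7)^3)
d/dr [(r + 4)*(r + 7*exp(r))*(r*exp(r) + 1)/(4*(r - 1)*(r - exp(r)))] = (-(1 - exp(r))*(r - 1)*(r + 4)*(r + 7*exp(r))*(r*exp(r) + 1) + (r - 1)*(r - exp(r))*((r + 1)*(r + 4)*(r + 7*exp(r))*exp(r) + (r + 4)*(r*exp(r) + 1)*(7*exp(r) + 1) + (r + 7*exp(r))*(r*exp(r) + 1)) - (r + 4)*(r - exp(r))*(r + 7*exp(r))*(r*exp(r) + 1))/(4*(r - 1)^2*(r - exp(r))^2)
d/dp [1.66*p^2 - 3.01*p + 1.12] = 3.32*p - 3.01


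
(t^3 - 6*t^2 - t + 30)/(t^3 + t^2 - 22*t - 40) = (t - 3)/(t + 4)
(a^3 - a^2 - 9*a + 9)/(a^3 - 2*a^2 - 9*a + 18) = (a - 1)/(a - 2)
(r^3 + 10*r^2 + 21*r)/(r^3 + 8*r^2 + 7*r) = (r + 3)/(r + 1)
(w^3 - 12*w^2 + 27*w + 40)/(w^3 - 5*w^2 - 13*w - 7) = (w^2 - 13*w + 40)/(w^2 - 6*w - 7)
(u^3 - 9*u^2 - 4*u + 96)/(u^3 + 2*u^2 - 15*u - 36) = (u - 8)/(u + 3)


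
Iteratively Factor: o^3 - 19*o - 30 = (o + 2)*(o^2 - 2*o - 15) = (o + 2)*(o + 3)*(o - 5)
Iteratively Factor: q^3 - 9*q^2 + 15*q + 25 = (q - 5)*(q^2 - 4*q - 5) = (q - 5)^2*(q + 1)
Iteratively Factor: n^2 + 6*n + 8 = (n + 2)*(n + 4)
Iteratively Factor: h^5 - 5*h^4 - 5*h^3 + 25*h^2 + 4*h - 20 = (h + 2)*(h^4 - 7*h^3 + 9*h^2 + 7*h - 10) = (h + 1)*(h + 2)*(h^3 - 8*h^2 + 17*h - 10) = (h - 2)*(h + 1)*(h + 2)*(h^2 - 6*h + 5) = (h - 5)*(h - 2)*(h + 1)*(h + 2)*(h - 1)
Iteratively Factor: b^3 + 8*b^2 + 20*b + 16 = (b + 4)*(b^2 + 4*b + 4) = (b + 2)*(b + 4)*(b + 2)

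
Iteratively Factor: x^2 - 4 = (x - 2)*(x + 2)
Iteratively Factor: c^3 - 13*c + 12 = (c - 1)*(c^2 + c - 12) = (c - 1)*(c + 4)*(c - 3)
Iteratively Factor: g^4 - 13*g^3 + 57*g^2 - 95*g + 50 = (g - 5)*(g^3 - 8*g^2 + 17*g - 10) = (g - 5)*(g - 1)*(g^2 - 7*g + 10) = (g - 5)^2*(g - 1)*(g - 2)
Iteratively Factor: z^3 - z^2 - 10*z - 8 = (z - 4)*(z^2 + 3*z + 2) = (z - 4)*(z + 2)*(z + 1)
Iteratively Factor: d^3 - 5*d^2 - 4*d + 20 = (d + 2)*(d^2 - 7*d + 10) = (d - 2)*(d + 2)*(d - 5)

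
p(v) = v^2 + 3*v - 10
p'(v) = 2*v + 3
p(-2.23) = -11.72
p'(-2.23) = -1.46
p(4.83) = 27.82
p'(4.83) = 12.66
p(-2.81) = -10.53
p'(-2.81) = -2.62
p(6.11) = 45.66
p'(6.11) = 15.22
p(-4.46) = -3.49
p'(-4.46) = -5.92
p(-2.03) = -11.97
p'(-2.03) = -1.06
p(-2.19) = -11.77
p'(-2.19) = -1.38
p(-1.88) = -12.11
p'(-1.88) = -0.76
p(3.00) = 8.00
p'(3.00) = 9.00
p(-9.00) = 44.00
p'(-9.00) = -15.00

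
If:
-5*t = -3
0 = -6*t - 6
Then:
No Solution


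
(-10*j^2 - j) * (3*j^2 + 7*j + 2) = -30*j^4 - 73*j^3 - 27*j^2 - 2*j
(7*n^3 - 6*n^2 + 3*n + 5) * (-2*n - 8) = -14*n^4 - 44*n^3 + 42*n^2 - 34*n - 40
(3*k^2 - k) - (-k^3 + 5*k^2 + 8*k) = k^3 - 2*k^2 - 9*k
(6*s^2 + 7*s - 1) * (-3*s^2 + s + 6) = -18*s^4 - 15*s^3 + 46*s^2 + 41*s - 6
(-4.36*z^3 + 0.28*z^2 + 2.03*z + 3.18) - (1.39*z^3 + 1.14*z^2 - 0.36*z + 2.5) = -5.75*z^3 - 0.86*z^2 + 2.39*z + 0.68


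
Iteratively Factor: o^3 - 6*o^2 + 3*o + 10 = (o - 5)*(o^2 - o - 2) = (o - 5)*(o + 1)*(o - 2)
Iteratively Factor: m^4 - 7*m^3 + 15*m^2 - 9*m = (m - 3)*(m^3 - 4*m^2 + 3*m) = m*(m - 3)*(m^2 - 4*m + 3) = m*(m - 3)*(m - 1)*(m - 3)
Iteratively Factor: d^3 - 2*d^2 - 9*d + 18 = (d - 2)*(d^2 - 9) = (d - 3)*(d - 2)*(d + 3)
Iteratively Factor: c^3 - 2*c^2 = (c)*(c^2 - 2*c) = c^2*(c - 2)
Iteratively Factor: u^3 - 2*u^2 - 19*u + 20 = (u - 5)*(u^2 + 3*u - 4) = (u - 5)*(u - 1)*(u + 4)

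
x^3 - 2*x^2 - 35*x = x*(x - 7)*(x + 5)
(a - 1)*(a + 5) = a^2 + 4*a - 5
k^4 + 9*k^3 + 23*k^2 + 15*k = k*(k + 1)*(k + 3)*(k + 5)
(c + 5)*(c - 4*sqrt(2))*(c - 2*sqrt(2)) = c^3 - 6*sqrt(2)*c^2 + 5*c^2 - 30*sqrt(2)*c + 16*c + 80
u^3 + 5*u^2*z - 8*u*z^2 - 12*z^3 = (u - 2*z)*(u + z)*(u + 6*z)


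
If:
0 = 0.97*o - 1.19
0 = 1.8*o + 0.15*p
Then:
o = 1.23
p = -14.72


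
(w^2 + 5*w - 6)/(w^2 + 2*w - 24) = (w - 1)/(w - 4)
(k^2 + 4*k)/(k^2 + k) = (k + 4)/(k + 1)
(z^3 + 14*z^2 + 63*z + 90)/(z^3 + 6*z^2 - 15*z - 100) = (z^2 + 9*z + 18)/(z^2 + z - 20)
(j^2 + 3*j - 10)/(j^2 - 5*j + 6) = (j + 5)/(j - 3)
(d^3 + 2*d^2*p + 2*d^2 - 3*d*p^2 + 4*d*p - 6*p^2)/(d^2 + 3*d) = (d^3 + 2*d^2*p + 2*d^2 - 3*d*p^2 + 4*d*p - 6*p^2)/(d*(d + 3))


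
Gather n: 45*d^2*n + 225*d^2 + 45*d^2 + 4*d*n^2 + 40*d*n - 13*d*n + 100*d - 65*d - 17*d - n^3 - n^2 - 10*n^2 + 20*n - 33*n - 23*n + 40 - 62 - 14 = 270*d^2 + 18*d - n^3 + n^2*(4*d - 11) + n*(45*d^2 + 27*d - 36) - 36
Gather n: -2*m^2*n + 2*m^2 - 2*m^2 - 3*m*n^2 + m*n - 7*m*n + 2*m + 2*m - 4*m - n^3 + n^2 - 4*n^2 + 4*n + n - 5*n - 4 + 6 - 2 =-n^3 + n^2*(-3*m - 3) + n*(-2*m^2 - 6*m)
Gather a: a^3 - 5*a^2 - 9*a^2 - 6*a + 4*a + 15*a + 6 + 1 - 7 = a^3 - 14*a^2 + 13*a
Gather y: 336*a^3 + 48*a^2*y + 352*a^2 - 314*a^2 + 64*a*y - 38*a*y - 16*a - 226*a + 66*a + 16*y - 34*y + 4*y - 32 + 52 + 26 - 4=336*a^3 + 38*a^2 - 176*a + y*(48*a^2 + 26*a - 14) + 42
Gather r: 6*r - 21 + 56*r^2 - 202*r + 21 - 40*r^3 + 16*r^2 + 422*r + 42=-40*r^3 + 72*r^2 + 226*r + 42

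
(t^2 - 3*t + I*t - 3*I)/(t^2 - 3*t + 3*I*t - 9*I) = (t + I)/(t + 3*I)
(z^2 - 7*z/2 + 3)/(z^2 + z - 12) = (z^2 - 7*z/2 + 3)/(z^2 + z - 12)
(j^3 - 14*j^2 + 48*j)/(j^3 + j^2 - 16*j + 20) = j*(j^2 - 14*j + 48)/(j^3 + j^2 - 16*j + 20)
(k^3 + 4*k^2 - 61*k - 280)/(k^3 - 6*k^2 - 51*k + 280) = (k + 5)/(k - 5)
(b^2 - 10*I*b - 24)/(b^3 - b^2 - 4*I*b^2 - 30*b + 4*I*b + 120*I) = (b - 6*I)/(b^2 - b - 30)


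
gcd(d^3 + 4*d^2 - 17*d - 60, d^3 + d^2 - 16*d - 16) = d - 4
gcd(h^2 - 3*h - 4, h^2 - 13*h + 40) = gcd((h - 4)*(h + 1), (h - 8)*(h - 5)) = 1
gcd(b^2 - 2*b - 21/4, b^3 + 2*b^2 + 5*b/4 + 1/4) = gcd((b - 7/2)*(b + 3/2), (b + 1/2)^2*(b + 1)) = 1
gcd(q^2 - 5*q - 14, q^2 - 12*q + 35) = q - 7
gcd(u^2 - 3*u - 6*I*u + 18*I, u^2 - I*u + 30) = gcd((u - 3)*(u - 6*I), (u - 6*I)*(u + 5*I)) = u - 6*I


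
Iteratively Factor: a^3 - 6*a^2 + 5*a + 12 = (a + 1)*(a^2 - 7*a + 12) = (a - 4)*(a + 1)*(a - 3)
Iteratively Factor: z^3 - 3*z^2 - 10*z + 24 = (z - 4)*(z^2 + z - 6) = (z - 4)*(z + 3)*(z - 2)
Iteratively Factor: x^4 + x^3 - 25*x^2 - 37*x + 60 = (x + 3)*(x^3 - 2*x^2 - 19*x + 20) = (x - 5)*(x + 3)*(x^2 + 3*x - 4) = (x - 5)*(x + 3)*(x + 4)*(x - 1)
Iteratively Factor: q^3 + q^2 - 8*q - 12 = (q + 2)*(q^2 - q - 6) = (q - 3)*(q + 2)*(q + 2)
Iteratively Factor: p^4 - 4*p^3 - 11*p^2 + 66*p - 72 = (p - 3)*(p^3 - p^2 - 14*p + 24) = (p - 3)*(p + 4)*(p^2 - 5*p + 6) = (p - 3)^2*(p + 4)*(p - 2)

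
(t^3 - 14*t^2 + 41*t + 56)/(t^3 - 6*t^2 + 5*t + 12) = (t^2 - 15*t + 56)/(t^2 - 7*t + 12)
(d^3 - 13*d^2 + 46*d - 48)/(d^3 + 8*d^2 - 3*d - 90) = (d^2 - 10*d + 16)/(d^2 + 11*d + 30)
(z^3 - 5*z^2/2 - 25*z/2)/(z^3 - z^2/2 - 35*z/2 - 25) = z/(z + 2)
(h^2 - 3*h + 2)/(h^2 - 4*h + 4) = (h - 1)/(h - 2)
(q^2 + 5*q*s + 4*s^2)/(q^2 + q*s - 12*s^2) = (q + s)/(q - 3*s)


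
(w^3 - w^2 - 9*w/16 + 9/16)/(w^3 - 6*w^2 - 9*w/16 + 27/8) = (w - 1)/(w - 6)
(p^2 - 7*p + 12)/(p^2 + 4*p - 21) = (p - 4)/(p + 7)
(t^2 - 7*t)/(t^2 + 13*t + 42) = t*(t - 7)/(t^2 + 13*t + 42)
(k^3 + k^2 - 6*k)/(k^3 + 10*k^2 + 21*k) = (k - 2)/(k + 7)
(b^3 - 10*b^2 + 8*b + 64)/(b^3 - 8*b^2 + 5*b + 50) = (b^2 - 12*b + 32)/(b^2 - 10*b + 25)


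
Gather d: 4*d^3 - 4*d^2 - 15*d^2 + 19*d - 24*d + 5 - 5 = 4*d^3 - 19*d^2 - 5*d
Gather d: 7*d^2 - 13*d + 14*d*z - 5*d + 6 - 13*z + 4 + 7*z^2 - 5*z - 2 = 7*d^2 + d*(14*z - 18) + 7*z^2 - 18*z + 8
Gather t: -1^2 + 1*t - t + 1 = 0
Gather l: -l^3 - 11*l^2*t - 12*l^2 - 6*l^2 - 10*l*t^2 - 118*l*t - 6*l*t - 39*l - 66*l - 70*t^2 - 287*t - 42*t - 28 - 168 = -l^3 + l^2*(-11*t - 18) + l*(-10*t^2 - 124*t - 105) - 70*t^2 - 329*t - 196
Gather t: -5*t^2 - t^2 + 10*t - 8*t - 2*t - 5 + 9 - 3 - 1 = -6*t^2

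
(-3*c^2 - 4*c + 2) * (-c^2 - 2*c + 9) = 3*c^4 + 10*c^3 - 21*c^2 - 40*c + 18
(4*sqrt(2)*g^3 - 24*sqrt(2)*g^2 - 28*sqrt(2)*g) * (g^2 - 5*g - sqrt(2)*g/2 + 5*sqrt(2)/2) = 4*sqrt(2)*g^5 - 44*sqrt(2)*g^4 - 4*g^4 + 44*g^3 + 92*sqrt(2)*g^3 - 92*g^2 + 140*sqrt(2)*g^2 - 140*g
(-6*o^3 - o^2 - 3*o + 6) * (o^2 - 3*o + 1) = -6*o^5 + 17*o^4 - 6*o^3 + 14*o^2 - 21*o + 6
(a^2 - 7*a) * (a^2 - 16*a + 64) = a^4 - 23*a^3 + 176*a^2 - 448*a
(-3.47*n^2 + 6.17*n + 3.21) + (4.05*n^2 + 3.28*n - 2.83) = 0.58*n^2 + 9.45*n + 0.38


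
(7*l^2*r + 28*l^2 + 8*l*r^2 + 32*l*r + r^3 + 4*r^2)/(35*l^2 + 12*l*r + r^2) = (l*r + 4*l + r^2 + 4*r)/(5*l + r)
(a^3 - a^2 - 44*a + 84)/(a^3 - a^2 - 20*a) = (-a^3 + a^2 + 44*a - 84)/(a*(-a^2 + a + 20))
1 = 1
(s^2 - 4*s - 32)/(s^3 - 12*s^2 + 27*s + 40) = (s + 4)/(s^2 - 4*s - 5)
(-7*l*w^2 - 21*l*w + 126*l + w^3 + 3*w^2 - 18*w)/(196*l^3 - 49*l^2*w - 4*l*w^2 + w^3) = (w^2 + 3*w - 18)/(-28*l^2 + 3*l*w + w^2)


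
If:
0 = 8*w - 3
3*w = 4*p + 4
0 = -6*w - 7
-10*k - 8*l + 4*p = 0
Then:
No Solution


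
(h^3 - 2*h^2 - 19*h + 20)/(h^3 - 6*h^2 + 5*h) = (h + 4)/h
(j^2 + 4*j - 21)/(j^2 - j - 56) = (j - 3)/(j - 8)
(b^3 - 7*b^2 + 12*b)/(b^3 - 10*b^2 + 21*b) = (b - 4)/(b - 7)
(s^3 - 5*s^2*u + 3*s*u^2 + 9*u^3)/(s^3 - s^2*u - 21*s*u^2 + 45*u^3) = (s + u)/(s + 5*u)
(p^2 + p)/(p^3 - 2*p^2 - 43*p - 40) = p/(p^2 - 3*p - 40)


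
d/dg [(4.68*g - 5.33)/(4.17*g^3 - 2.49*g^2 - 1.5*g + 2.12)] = (-39.0312*g^3 + 78.3315*g^2 - 26.5434*g + 1.9266)/(17.3889*g^6 - 20.7666*g^5 - 6.3099*g^4 + 25.1508*g^3 - 8.3076*g^2 - 6.36*g + 4.4944)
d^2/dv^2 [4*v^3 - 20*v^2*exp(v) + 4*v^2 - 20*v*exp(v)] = -20*v^2*exp(v) - 100*v*exp(v) + 24*v - 80*exp(v) + 8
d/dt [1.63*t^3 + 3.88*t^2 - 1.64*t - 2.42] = 4.89*t^2 + 7.76*t - 1.64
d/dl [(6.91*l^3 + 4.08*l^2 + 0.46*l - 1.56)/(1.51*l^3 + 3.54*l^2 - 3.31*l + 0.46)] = (18.3006*l^4 - 47.1334*l^3 + 1.4694*l^2 + 14.7984*l - 4.952)/(2.2801*l^6 + 10.6908*l^5 + 2.5354*l^4 - 22.0456*l^3 + 14.2129*l^2 - 3.0452*l + 0.2116)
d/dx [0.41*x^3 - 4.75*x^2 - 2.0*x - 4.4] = 1.23*x^2 - 9.5*x - 2.0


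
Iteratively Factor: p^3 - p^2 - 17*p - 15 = (p + 3)*(p^2 - 4*p - 5) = (p + 1)*(p + 3)*(p - 5)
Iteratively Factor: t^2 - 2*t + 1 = (t - 1)*(t - 1)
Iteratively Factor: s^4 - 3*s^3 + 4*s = (s - 2)*(s^3 - s^2 - 2*s) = s*(s - 2)*(s^2 - s - 2) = s*(s - 2)*(s + 1)*(s - 2)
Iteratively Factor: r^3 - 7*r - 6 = (r - 3)*(r^2 + 3*r + 2) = (r - 3)*(r + 1)*(r + 2)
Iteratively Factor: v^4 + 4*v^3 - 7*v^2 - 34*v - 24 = (v + 4)*(v^3 - 7*v - 6) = (v + 1)*(v + 4)*(v^2 - v - 6) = (v - 3)*(v + 1)*(v + 4)*(v + 2)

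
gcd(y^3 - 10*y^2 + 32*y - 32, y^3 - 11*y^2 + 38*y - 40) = y^2 - 6*y + 8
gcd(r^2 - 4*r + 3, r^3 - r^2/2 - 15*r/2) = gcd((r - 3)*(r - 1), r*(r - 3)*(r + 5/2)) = r - 3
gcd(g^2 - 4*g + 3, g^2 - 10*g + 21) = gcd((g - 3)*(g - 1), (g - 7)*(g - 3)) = g - 3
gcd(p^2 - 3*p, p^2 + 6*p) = p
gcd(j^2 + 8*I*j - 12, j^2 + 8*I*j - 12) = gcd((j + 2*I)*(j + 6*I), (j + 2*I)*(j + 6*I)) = j^2 + 8*I*j - 12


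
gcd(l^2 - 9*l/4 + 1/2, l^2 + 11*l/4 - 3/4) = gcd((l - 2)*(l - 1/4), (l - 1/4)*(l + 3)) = l - 1/4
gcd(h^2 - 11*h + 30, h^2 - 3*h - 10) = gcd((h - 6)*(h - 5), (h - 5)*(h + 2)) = h - 5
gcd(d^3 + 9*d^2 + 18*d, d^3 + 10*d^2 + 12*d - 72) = d + 6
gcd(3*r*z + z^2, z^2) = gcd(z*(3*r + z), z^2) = z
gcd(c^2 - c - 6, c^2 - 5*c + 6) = c - 3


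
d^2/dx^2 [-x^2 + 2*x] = -2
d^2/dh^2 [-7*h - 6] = 0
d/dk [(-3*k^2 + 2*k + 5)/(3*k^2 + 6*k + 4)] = 2*(-12*k^2 - 27*k - 11)/(9*k^4 + 36*k^3 + 60*k^2 + 48*k + 16)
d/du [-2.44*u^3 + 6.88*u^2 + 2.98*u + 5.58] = -7.32*u^2 + 13.76*u + 2.98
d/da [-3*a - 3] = -3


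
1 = 1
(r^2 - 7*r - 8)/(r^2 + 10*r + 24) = (r^2 - 7*r - 8)/(r^2 + 10*r + 24)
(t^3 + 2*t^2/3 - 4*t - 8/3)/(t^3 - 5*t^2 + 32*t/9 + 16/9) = 3*(3*t^3 + 2*t^2 - 12*t - 8)/(9*t^3 - 45*t^2 + 32*t + 16)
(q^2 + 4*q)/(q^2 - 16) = q/(q - 4)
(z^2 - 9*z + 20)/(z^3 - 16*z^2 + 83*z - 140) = 1/(z - 7)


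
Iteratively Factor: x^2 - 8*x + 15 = (x - 5)*(x - 3)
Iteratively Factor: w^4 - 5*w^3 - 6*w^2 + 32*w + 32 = (w + 2)*(w^3 - 7*w^2 + 8*w + 16) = (w - 4)*(w + 2)*(w^2 - 3*w - 4) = (w - 4)^2*(w + 2)*(w + 1)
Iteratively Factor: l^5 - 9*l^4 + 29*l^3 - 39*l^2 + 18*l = (l - 1)*(l^4 - 8*l^3 + 21*l^2 - 18*l) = (l - 2)*(l - 1)*(l^3 - 6*l^2 + 9*l) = l*(l - 2)*(l - 1)*(l^2 - 6*l + 9) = l*(l - 3)*(l - 2)*(l - 1)*(l - 3)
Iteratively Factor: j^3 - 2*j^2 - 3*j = (j + 1)*(j^2 - 3*j) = j*(j + 1)*(j - 3)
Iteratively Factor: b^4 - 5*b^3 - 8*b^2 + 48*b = (b + 3)*(b^3 - 8*b^2 + 16*b) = (b - 4)*(b + 3)*(b^2 - 4*b) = (b - 4)^2*(b + 3)*(b)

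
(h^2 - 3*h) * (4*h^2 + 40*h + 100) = 4*h^4 + 28*h^3 - 20*h^2 - 300*h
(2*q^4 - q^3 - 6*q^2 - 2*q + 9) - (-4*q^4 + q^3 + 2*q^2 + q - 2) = 6*q^4 - 2*q^3 - 8*q^2 - 3*q + 11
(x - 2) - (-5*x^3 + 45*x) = 5*x^3 - 44*x - 2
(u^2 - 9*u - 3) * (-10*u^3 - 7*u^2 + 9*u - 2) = -10*u^5 + 83*u^4 + 102*u^3 - 62*u^2 - 9*u + 6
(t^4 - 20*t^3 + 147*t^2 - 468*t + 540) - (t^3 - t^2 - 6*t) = t^4 - 21*t^3 + 148*t^2 - 462*t + 540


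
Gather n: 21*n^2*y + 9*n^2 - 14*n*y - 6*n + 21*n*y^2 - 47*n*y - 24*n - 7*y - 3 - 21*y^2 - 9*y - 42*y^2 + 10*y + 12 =n^2*(21*y + 9) + n*(21*y^2 - 61*y - 30) - 63*y^2 - 6*y + 9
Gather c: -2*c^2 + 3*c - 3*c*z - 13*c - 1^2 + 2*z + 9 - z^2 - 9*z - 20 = -2*c^2 + c*(-3*z - 10) - z^2 - 7*z - 12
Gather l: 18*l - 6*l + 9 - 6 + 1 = 12*l + 4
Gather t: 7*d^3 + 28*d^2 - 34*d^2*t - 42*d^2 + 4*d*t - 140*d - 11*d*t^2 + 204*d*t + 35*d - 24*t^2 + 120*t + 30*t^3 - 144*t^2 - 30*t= 7*d^3 - 14*d^2 - 105*d + 30*t^3 + t^2*(-11*d - 168) + t*(-34*d^2 + 208*d + 90)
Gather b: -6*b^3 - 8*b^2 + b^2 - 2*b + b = -6*b^3 - 7*b^2 - b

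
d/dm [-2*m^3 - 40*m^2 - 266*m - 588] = -6*m^2 - 80*m - 266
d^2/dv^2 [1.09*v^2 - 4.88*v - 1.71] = 2.18000000000000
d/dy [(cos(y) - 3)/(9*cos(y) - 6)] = -7*sin(y)/(3*(3*cos(y) - 2)^2)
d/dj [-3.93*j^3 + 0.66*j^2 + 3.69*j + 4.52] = -11.79*j^2 + 1.32*j + 3.69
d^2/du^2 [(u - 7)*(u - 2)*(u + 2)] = 6*u - 14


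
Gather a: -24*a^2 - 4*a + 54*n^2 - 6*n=-24*a^2 - 4*a + 54*n^2 - 6*n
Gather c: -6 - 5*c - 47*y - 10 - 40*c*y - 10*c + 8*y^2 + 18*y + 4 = c*(-40*y - 15) + 8*y^2 - 29*y - 12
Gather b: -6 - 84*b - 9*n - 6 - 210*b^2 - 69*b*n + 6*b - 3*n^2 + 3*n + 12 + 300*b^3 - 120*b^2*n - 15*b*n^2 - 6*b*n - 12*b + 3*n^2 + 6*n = 300*b^3 + b^2*(-120*n - 210) + b*(-15*n^2 - 75*n - 90)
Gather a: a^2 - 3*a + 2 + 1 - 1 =a^2 - 3*a + 2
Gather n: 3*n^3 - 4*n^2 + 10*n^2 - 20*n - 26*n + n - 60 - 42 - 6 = 3*n^3 + 6*n^2 - 45*n - 108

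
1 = 1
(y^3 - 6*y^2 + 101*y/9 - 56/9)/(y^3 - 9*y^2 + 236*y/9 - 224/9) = (y - 1)/(y - 4)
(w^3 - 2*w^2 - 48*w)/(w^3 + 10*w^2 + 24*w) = (w - 8)/(w + 4)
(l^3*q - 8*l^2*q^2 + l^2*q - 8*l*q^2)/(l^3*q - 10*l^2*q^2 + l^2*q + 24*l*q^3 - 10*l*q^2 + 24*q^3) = l*(l - 8*q)/(l^2 - 10*l*q + 24*q^2)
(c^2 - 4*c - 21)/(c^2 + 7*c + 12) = (c - 7)/(c + 4)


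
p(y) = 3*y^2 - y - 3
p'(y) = 6*y - 1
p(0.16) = -3.08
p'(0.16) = -0.04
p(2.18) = 9.08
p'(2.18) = 12.08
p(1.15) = -0.18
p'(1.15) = 5.90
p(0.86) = -1.64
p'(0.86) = 4.16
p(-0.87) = 0.14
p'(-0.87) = -6.22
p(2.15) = 8.72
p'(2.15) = 11.90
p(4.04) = 41.92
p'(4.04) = 23.24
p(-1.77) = 8.17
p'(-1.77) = -11.62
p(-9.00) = 249.00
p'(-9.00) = -55.00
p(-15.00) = 687.00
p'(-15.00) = -91.00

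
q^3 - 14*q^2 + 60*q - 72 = (q - 6)^2*(q - 2)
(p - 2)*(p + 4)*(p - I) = p^3 + 2*p^2 - I*p^2 - 8*p - 2*I*p + 8*I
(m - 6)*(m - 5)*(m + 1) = m^3 - 10*m^2 + 19*m + 30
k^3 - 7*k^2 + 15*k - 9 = (k - 3)^2*(k - 1)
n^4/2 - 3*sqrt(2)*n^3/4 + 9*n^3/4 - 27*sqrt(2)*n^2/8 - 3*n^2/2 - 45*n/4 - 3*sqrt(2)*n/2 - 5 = (n/2 + sqrt(2)/2)*(n + 1/2)*(n + 4)*(n - 5*sqrt(2)/2)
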